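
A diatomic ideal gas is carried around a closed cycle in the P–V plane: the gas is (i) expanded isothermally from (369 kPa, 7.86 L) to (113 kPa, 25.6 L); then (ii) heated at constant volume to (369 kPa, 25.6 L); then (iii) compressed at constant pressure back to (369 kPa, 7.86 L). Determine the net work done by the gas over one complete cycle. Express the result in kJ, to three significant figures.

Leg (i): W = PᵢVᵢ ln(V_f/Vᵢ) = (2900) ln(25.6/7.86) = 3425 J.
Leg (ii): W = 0.
Leg (iii): W = PΔV = (369)(7.86 − 25.6) = -6546 J.
W_net = 3425 − 6546 = -3121 J.

W_net ≈ -3.12 kJ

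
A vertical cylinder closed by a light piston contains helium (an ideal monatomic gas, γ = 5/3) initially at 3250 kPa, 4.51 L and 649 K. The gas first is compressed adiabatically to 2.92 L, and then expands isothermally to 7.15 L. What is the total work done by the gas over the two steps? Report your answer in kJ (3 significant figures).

W_total ≈ 10.1 kJ

Step 1 (adiabatic): W = (P₁V₁ − P₂V₂)/(γ−1) = (14658 − 19585)/0.667 = -7391 J.
After step 1: P = 6707 kPa, V = 2.92 L, T = 867.2 K.
Step 2 (isothermal): W = P₁V₁ ln(V₂/V₁) = (19585) ln(7.15/2.92) = 17539 J.
W_total = -7391 + 17539 = 10148 J.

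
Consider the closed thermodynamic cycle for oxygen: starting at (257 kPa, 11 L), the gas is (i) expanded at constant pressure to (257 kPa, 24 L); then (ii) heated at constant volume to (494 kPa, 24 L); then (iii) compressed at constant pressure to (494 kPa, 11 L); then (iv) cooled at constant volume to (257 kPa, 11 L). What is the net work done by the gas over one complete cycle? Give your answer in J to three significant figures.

Constant-volume legs do no work.
W(i) = (257)(24 − 11) = 3341 J; W(iii) = (494)(11 − 24) = -6422 J.
W_net = 3341 − 6422 = -3081 J (the counter-clockwise enclosed area).

W_net ≈ -3080 J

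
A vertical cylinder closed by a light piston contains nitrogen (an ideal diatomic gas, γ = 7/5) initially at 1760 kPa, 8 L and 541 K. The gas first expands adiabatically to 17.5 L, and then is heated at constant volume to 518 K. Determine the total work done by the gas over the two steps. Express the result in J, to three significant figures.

W_total ≈ 9460 J

Step 1 (adiabatic): W = (P₁V₁ − P₂V₂)/(γ−1) = (14080 − 10295)/0.4 = 9463 J.
Step 2 (isochoric): W = 0 (constant volume).
W_total = 9463 + 0 = 9463 J.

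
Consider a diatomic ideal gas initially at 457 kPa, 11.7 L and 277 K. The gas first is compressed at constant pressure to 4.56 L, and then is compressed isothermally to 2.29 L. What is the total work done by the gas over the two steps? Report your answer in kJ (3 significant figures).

W_total ≈ -4.70 kJ

Step 1 (isobaric): W = PΔV = (457 kPa)(4.56 − 11.7 L) = -3263 J.
After step 1: P = 457 kPa, V = 4.56 L, T = 108 K.
Step 2 (isothermal): W = P₁V₁ ln(V₂/V₁) = (2084) ln(2.29/4.56) = -1435 J.
W_total = -3263 − 1435 = -4698 J.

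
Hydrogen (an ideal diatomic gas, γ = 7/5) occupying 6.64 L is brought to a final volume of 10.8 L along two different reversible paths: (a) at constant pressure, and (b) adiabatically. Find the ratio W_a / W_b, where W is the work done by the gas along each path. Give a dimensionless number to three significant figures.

W_a / W_b ≈ 1.42

Path (a) isobaric: W = P₁(V₂ − V₁) → W_a/(P₁V₁) = 0.6265.
Path (b) adiabatic: W = P₁V₁(1 − (V₁/V₂)^(γ−1))/(γ−1) → W_b/(P₁V₁) = 0.442.
W_a / W_b = 0.6265 / 0.442 = 1.417.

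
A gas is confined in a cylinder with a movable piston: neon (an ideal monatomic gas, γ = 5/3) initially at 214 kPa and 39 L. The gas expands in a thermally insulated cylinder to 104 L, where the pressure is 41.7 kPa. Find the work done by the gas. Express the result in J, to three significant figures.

Adiabatic: W = (P₁V₁ − P₂V₂)/(γ − 1) with γ = 5/3.
P₁V₁ = 8346 J, P₂V₂ = 4337 J.
W = (8346 − 4337) / 0.6667 = 6014 J.

W ≈ 6010 J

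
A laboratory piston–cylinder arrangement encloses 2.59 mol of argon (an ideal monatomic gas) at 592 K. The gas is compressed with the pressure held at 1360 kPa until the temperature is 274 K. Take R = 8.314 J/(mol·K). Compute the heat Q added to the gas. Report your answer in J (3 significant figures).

Isobaric: W = nRΔT = (2.59)(8.314)(-318) = -6848 J.
ΔU = nCᵥΔT with Cᵥ = 3R/2: ΔU = (2.59)(12.47)(-318) = -10271 J.
Q = ΔU + W = -10271 − 6848 = -17119 J.

Q ≈ -17100 J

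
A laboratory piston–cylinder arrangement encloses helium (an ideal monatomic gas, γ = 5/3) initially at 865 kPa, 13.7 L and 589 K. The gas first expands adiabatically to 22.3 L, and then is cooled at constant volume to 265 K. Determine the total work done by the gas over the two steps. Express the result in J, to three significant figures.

Step 1 (adiabatic): W = (P₁V₁ − P₂V₂)/(γ−1) = (11850 − 8564)/0.667 = 4930 J.
Step 2 (isochoric): W = 0 (constant volume).
W_total = 4930 + 0 = 4930 J.

W_total ≈ 4930 J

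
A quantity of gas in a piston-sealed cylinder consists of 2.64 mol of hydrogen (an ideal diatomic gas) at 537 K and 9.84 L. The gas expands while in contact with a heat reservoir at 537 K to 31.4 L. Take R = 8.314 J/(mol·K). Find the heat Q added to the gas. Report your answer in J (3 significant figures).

Isothermal ⇒ ΔU = 0, so Q = W = nRT ln(V₂/V₁).
Q = (2.64)(8.314)(537) ln(31.4/9.84) = 11787 × 1.16 = 13677 J.

Q ≈ 13700 J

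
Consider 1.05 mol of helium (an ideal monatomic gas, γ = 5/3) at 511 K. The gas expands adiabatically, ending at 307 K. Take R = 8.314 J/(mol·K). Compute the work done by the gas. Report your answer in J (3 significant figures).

W ≈ 2670 J

Adiabatic ⇒ Q = 0, so W_by = −ΔU = nCᵥ(T₁ − T₂).
Cᵥ = 3R/2 = 12.47 J/(mol·K).
W = (1.05)(12.47)(511 − 307) = 2671 J.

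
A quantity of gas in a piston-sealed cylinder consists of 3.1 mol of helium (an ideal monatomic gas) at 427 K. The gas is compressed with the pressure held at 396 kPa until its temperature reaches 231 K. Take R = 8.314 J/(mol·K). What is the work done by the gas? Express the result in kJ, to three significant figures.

Isobaric: W = P ΔV = nR ΔT.
W = (3.1)(8.314)(231 − 427) = -5052 J.

W ≈ -5.05 kJ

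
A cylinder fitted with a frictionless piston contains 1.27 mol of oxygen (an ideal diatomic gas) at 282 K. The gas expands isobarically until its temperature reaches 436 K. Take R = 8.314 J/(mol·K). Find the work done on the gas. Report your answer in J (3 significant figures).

Isobaric: W = P ΔV = nR ΔT.
W = (1.27)(8.314)(436 − 282) = 1626 J.
Work on gas = −W_by = -1626 J.

W ≈ -1630 J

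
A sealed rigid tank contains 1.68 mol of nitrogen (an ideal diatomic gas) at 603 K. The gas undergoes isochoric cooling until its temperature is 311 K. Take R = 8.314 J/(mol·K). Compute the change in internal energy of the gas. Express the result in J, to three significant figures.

Constant volume ⇒ W = 0, so Q = ΔU = nCᵥΔT with Cᵥ = 5R/2 = 20.79 J/(mol·K).
ΔU = (1.68)(20.79)(311 − 603) = -10196 J.

ΔU ≈ -10200 J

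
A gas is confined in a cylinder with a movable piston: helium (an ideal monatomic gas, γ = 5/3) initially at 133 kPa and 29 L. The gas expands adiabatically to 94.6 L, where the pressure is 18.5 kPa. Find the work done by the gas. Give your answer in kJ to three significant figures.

W ≈ 3.16 kJ

Adiabatic: W = (P₁V₁ − P₂V₂)/(γ − 1) with γ = 5/3.
P₁V₁ = 3857 J, P₂V₂ = 1750 J.
W = (3857 − 1750) / 0.6667 = 3160 J.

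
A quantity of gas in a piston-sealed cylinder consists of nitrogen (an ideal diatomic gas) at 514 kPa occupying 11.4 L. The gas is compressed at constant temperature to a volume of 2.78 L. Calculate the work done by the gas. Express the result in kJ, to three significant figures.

W ≈ -8.27 kJ

Isothermal: W = nRT ln(V₂/V₁) = P₁V₁ ln(V₂/V₁).
P₁V₁ = (514 kPa)(11.4 L) = 5860 J.
W = 5860 × ln(2.78/11.4) = 5860 × -1.411
W_by_gas = -8269 J.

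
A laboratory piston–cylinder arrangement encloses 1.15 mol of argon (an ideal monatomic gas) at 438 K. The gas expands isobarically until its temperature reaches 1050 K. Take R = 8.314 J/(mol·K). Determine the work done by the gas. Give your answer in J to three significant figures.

W ≈ 5850 J

Isobaric: W = P ΔV = nR ΔT.
W = (1.15)(8.314)(1050 − 438) = 5851 J.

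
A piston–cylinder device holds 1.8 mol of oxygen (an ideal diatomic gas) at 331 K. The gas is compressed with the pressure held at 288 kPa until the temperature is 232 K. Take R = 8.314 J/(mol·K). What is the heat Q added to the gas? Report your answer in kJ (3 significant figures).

Isobaric: W = nRΔT = (1.8)(8.314)(-99) = -1482 J.
ΔU = nCᵥΔT with Cᵥ = 5R/2: ΔU = (1.8)(20.79)(-99) = -3704 J.
Q = ΔU + W = -3704 − 1482 = -5185 J.

Q ≈ -5.19 kJ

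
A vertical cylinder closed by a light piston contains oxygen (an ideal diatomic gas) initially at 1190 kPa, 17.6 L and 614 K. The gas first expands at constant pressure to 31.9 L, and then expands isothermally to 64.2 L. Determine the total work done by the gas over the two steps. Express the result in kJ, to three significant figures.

Step 1 (isobaric): W = PΔV = (1190 kPa)(31.9 − 17.6 L) = 17017 J.
After step 1: P = 1190 kPa, V = 31.9 L, T = 1113 K.
Step 2 (isothermal): W = P₁V₁ ln(V₂/V₁) = (37961) ln(64.2/31.9) = 26550 J.
W_total = 17017 + 26550 = 43567 J.

W_total ≈ 43.6 kJ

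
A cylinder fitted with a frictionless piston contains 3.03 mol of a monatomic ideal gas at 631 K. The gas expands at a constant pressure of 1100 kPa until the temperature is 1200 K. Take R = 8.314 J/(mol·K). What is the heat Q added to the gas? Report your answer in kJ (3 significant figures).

Q ≈ 35.8 kJ

Isobaric: W = nRΔT = (3.03)(8.314)(569) = 14334 J.
ΔU = nCᵥΔT with Cᵥ = 3R/2: ΔU = (3.03)(12.47)(569) = 21501 J.
Q = ΔU + W = 21501 + 14334 = 35835 J.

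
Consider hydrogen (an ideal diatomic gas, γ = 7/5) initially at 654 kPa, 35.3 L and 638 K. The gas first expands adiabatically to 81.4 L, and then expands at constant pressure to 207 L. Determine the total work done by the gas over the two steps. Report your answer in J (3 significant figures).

Step 1 (adiabatic): W = (P₁V₁ − P₂V₂)/(γ−1) = (23086 − 16528)/0.4 = 16396 J.
After step 1: P = 203 kPa, V = 81.4 L, T = 456.8 K.
Step 2 (isobaric): W = PΔV = (203 kPa)(207 − 81.4 L) = 25502 J.
W_total = 16396 + 25502 = 41898 J.

W_total ≈ 41900 J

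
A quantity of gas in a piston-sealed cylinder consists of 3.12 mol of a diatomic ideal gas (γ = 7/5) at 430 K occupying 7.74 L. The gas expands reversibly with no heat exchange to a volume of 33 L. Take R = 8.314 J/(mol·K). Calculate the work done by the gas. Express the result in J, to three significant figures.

Adiabatic: TV^(γ−1) = const with γ = 7/5.
T₂ = T₁ (V₁/V₂)^(γ−1) = 430 × (7.74/33)^0.4 = 430 × 0.5599 = 240.7 K.
W_by = nCᵥ(T₁ − T₂) = (3.12)(20.79)(430 − 240.7) = 12273 J.

W ≈ 12300 J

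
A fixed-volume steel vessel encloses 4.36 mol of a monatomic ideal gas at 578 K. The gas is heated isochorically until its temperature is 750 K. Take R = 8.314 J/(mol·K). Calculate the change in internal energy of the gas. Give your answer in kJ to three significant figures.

Constant volume ⇒ W = 0, so Q = ΔU = nCᵥΔT with Cᵥ = 3R/2 = 12.47 J/(mol·K).
ΔU = (4.36)(12.47)(750 − 578) = 9352 J.

ΔU ≈ 9.35 kJ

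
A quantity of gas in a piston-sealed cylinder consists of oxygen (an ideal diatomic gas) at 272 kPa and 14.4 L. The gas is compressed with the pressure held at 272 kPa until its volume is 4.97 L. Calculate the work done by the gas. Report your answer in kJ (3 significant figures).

W ≈ -2.56 kJ

Isobaric: W = P ΔV.
W = (272 kPa)(4.97 − 14.4 L) = (272)(-9.43) = -2565 J.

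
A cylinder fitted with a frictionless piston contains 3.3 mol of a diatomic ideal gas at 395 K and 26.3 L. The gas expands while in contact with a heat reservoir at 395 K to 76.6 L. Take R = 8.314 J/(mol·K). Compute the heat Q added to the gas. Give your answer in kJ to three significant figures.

Isothermal ⇒ ΔU = 0, so Q = W = nRT ln(V₂/V₁).
Q = (3.3)(8.314)(395) ln(76.6/26.3) = 10837 × 1.069 = 11585 J.

Q ≈ 11.6 kJ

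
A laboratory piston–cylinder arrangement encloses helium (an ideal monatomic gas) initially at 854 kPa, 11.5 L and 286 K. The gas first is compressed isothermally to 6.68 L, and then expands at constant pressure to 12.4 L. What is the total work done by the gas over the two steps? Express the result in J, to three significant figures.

W_total ≈ 3070 J

Step 1 (isothermal): W = P₁V₁ ln(V₂/V₁) = (9821) ln(6.68/11.5) = -5335 J.
After step 1: P = 1470 kPa, V = 6.68 L, T = 286 K.
Step 2 (isobaric): W = PΔV = (1470 kPa)(12.4 − 6.68 L) = 8410 J.
W_total = -5335 + 8410 = 3075 J.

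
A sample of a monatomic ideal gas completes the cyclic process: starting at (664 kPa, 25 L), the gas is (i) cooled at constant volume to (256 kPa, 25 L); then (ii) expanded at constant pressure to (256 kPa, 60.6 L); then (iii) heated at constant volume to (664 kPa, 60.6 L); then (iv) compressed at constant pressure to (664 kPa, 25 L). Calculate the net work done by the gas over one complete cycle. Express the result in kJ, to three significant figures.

Constant-volume legs do no work.
W(ii) = (256)(60.6 − 25) = 9114 J; W(iv) = (664)(25 − 60.6) = -23638 J.
W_net = 9114 − 23638 = -14525 J (the counter-clockwise enclosed area).

W_net ≈ -14.5 kJ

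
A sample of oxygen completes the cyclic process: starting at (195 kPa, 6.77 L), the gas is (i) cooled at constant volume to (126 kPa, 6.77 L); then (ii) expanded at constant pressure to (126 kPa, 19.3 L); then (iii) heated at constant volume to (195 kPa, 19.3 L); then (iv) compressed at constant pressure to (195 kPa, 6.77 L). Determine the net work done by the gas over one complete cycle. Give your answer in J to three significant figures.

W_net ≈ -865 J

Constant-volume legs do no work.
W(ii) = (126)(19.3 − 6.77) = 1579 J; W(iv) = (195)(6.77 − 19.3) = -2443 J.
W_net = 1579 − 2443 = -864.6 J (the counter-clockwise enclosed area).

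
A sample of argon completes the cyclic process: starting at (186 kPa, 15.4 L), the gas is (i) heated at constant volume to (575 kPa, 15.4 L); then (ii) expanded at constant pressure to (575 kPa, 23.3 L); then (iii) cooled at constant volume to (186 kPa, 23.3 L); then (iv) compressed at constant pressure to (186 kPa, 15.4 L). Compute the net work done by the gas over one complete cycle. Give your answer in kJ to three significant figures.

W_net ≈ 3.07 kJ

Constant-volume legs do no work.
W(ii) = (575)(23.3 − 15.4) = 4542 J; W(iv) = (186)(15.4 − 23.3) = -1469 J.
W_net = 4542 − 1469 = 3073 J (the clockwise enclosed area).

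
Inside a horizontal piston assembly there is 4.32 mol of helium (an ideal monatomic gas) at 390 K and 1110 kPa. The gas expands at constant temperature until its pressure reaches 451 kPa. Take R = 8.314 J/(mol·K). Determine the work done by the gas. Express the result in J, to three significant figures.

W ≈ 12600 J

Isothermal process: W = nRT ln(V₂/V₁) = nRT ln(P₁/P₂).
W = (4.32)(8.314)(390) × ln(1110/451)
  = 14007 × ln(2.461) = 14007 × 0.9006
W_by_gas = 12616 J.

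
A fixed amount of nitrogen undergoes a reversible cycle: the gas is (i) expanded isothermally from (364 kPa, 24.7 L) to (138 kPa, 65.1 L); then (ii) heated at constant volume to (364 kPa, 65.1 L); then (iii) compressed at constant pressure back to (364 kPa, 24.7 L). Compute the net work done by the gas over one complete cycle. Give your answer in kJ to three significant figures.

Leg (i): W = PᵢVᵢ ln(V_f/Vᵢ) = (8991) ln(65.1/24.7) = 8713 J.
Leg (ii): W = 0.
Leg (iii): W = PΔV = (364)(24.7 − 65.1) = -14706 J.
W_net = 8713 − 14706 = -5992 J.

W_net ≈ -5.99 kJ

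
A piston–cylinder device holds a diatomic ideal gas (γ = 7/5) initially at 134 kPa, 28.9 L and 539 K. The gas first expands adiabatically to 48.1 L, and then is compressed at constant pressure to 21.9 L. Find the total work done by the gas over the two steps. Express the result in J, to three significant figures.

Step 1 (adiabatic): W = (P₁V₁ − P₂V₂)/(γ−1) = (3873 − 3159)/0.4 = 1785 J.
After step 1: P = 65.67 kPa, V = 48.1 L, T = 439.6 K.
Step 2 (isobaric): W = PΔV = (65.67 kPa)(21.9 − 48.1 L) = -1721 J.
W_total = 1785 − 1721 = 64.31 J.

W_total ≈ 64.3 J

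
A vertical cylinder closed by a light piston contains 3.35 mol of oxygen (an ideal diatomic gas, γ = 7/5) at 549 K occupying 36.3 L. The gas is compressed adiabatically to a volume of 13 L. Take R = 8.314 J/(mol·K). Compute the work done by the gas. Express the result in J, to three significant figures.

W ≈ -19400 J

Adiabatic: TV^(γ−1) = const with γ = 7/5.
T₂ = T₁ (V₁/V₂)^(γ−1) = 549 × (36.3/13)^0.4 = 549 × 1.508 = 827.9 K.
W_by = nCᵥ(T₁ − T₂) = (3.35)(20.79)(549 − 827.9) = -19417 J.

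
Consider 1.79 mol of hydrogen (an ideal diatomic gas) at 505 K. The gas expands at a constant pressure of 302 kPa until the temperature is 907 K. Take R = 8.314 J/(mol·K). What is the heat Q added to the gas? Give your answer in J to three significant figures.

Q ≈ 20900 J

Isobaric: W = nRΔT = (1.79)(8.314)(402) = 5983 J.
ΔU = nCᵥΔT with Cᵥ = 5R/2: ΔU = (1.79)(20.79)(402) = 14956 J.
Q = ΔU + W = 14956 + 5983 = 20939 J.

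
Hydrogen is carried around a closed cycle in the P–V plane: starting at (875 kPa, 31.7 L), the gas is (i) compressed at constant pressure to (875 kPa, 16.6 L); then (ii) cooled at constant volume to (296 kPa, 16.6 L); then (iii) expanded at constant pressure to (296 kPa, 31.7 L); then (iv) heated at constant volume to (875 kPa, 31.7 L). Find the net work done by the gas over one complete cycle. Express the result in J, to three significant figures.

W_net ≈ -8740 J

Constant-volume legs do no work.
W(i) = (875)(16.6 − 31.7) = -13212 J; W(iii) = (296)(31.7 − 16.6) = 4470 J.
W_net = -13212 + 4470 = -8743 J (the counter-clockwise enclosed area).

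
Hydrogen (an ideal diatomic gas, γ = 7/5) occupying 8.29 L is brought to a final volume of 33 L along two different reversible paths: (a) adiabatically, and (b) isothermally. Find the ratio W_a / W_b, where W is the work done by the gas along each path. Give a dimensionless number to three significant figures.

W_a / W_b ≈ 0.768

Path (a) adiabatic: W = P₁V₁(1 − (V₁/V₂)^(γ−1))/(γ−1) → W_a/(P₁V₁) = 1.061.
Path (b) isothermal: W = P₁V₁ ln(V₂/V₁) → W_b/(P₁V₁) = 1.381.
W_a / W_b = 1.061 / 1.381 = 0.7683.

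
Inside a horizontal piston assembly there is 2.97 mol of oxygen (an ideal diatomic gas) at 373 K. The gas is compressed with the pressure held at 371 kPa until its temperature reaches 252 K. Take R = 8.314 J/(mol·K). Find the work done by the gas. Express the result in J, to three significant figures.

W ≈ -2990 J

Isobaric: W = P ΔV = nR ΔT.
W = (2.97)(8.314)(252 − 373) = -2988 J.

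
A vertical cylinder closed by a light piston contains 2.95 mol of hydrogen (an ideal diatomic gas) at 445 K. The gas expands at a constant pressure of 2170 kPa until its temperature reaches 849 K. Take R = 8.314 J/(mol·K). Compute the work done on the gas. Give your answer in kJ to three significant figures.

Isobaric: W = P ΔV = nR ΔT.
W = (2.95)(8.314)(849 − 445) = 9909 J.
Work on gas = −W_by = -9909 J.

W ≈ -9.91 kJ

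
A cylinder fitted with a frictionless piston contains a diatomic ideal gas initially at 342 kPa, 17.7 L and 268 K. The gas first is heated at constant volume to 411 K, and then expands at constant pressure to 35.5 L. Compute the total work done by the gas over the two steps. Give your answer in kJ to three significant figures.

Step 1 (isochoric): W = 0 (constant volume).
After step 1: P = 524.5 kPa (V unchanged).
Step 2 (isobaric): W = PΔV = (524.5 kPa)(35.5 − 17.7 L) = 9336 J.
W_total = 0 + 9336 = 9336 J.

W_total ≈ 9.34 kJ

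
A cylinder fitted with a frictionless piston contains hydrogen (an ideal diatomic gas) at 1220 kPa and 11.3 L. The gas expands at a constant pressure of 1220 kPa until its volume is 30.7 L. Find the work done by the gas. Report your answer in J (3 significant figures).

W ≈ 23700 J

Isobaric: W = P ΔV.
W = (1220 kPa)(30.7 − 11.3 L) = (1220)(19.4) = 23668 J.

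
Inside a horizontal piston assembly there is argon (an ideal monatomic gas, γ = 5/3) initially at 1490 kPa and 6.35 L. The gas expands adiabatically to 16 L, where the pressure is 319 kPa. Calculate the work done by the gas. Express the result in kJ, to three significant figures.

Adiabatic: W = (P₁V₁ − P₂V₂)/(γ − 1) with γ = 5/3.
P₁V₁ = 9462 J, P₂V₂ = 5104 J.
W = (9462 − 5104) / 0.6667 = 6536 J.

W ≈ 6.54 kJ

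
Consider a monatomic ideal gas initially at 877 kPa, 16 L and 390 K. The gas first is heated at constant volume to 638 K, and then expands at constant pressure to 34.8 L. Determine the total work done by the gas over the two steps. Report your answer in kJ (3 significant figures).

Step 1 (isochoric): W = 0 (constant volume).
After step 1: P = 1435 kPa (V unchanged).
Step 2 (isobaric): W = PΔV = (1435 kPa)(34.8 − 16 L) = 26972 J.
W_total = 0 + 26972 = 26972 J.

W_total ≈ 27.0 kJ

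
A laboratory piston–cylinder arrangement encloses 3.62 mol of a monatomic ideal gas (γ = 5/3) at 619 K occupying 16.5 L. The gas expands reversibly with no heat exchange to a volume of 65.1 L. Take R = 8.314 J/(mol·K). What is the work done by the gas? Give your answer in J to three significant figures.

Adiabatic: TV^(γ−1) = const with γ = 5/3.
T₂ = T₁ (V₁/V₂)^(γ−1) = 619 × (16.5/65.1)^0.667 = 619 × 0.4005 = 247.9 K.
W_by = nCᵥ(T₁ − T₂) = (3.62)(12.47)(619 − 247.9) = 16753 J.

W ≈ 16800 J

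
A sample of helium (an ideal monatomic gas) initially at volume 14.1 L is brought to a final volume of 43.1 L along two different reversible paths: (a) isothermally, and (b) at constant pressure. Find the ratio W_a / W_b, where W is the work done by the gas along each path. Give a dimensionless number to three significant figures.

Path (a) isothermal: W = P₁V₁ ln(V₂/V₁) → W_a/(P₁V₁) = 1.117.
Path (b) isobaric: W = P₁(V₂ − V₁) → W_b/(P₁V₁) = 2.057.
W_a / W_b = 1.117 / 2.057 = 0.5433.

W_a / W_b ≈ 0.543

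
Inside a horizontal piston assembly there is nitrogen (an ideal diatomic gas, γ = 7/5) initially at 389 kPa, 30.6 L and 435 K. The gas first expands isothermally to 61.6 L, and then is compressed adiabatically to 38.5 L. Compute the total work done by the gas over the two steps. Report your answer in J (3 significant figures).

Step 1 (isothermal): W = P₁V₁ ln(V₂/V₁) = (11903) ln(61.6/30.6) = 8328 J.
After step 1: P = 193.2 kPa, V = 61.6 L, T = 435 K.
Step 2 (adiabatic): W = (P₁V₁ − P₂V₂)/(γ−1) = (11903 − 14365)/0.4 = -6155 J.
W_total = 8328 − 6155 = 2173 J.

W_total ≈ 2170 J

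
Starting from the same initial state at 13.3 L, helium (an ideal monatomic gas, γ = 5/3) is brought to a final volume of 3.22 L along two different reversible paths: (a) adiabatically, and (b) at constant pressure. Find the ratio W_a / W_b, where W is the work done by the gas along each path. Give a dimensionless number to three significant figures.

W_a / W_b ≈ 3.12

Path (a) adiabatic: W = P₁V₁(1 − (V₁/V₂)^(γ−1))/(γ−1) → W_a/(P₁V₁) = -2.361.
Path (b) isobaric: W = P₁(V₂ − V₁) → W_b/(P₁V₁) = -0.7579.
W_a / W_b = -2.361 / -0.7579 = 3.116.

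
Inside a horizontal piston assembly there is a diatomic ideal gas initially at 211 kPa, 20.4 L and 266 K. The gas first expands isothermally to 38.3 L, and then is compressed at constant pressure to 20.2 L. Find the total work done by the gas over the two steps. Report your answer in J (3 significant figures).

W_total ≈ 677 J

Step 1 (isothermal): W = P₁V₁ ln(V₂/V₁) = (4304) ln(38.3/20.4) = 2711 J.
After step 1: P = 112.4 kPa, V = 38.3 L, T = 266 K.
Step 2 (isobaric): W = PΔV = (112.4 kPa)(20.2 − 38.3 L) = -2034 J.
W_total = 2711 − 2034 = 677.2 J.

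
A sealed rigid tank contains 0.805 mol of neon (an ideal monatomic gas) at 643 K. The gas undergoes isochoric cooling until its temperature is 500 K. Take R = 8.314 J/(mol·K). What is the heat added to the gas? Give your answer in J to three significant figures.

Constant volume ⇒ W = 0, so Q = ΔU = nCᵥΔT with Cᵥ = 3R/2 = 12.47 J/(mol·K).
ΔU = (0.805)(12.47)(500 − 643) = -1436 J.

Q ≈ -1440 J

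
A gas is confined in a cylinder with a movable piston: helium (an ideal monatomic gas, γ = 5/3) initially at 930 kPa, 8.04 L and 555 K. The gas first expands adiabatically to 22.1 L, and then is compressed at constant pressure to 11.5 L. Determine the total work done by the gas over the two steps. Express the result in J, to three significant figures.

W_total ≈ 3670 J

Step 1 (adiabatic): W = (P₁V₁ − P₂V₂)/(γ−1) = (7477 − 3810)/0.667 = 5500 J.
After step 1: P = 172.4 kPa, V = 22.1 L, T = 282.8 K.
Step 2 (isobaric): W = PΔV = (172.4 kPa)(11.5 − 22.1 L) = -1828 J.
W_total = 5500 − 1828 = 3672 J.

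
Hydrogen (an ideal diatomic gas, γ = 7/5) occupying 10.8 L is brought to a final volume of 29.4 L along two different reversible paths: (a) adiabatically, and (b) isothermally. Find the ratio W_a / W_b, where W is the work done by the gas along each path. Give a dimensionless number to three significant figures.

Path (a) adiabatic: W = P₁V₁(1 − (V₁/V₂)^(γ−1))/(γ−1) → W_a/(P₁V₁) = 0.8252.
Path (b) isothermal: W = P₁V₁ ln(V₂/V₁) → W_b/(P₁V₁) = 1.001.
W_a / W_b = 0.8252 / 1.001 = 0.824.

W_a / W_b ≈ 0.824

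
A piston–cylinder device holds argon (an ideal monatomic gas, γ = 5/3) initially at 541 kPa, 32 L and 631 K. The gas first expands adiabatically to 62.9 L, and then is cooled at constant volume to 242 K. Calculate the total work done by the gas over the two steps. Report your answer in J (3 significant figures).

W_total ≈ 9420 J

Step 1 (adiabatic): W = (P₁V₁ − P₂V₂)/(γ−1) = (17312 − 11033)/0.667 = 9419 J.
Step 2 (isochoric): W = 0 (constant volume).
W_total = 9419 + 0 = 9419 J.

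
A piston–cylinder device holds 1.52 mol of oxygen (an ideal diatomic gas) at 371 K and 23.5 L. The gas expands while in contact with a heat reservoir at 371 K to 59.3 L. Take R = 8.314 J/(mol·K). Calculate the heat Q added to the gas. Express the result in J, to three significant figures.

Q ≈ 4340 J

Isothermal ⇒ ΔU = 0, so Q = W = nRT ln(V₂/V₁).
Q = (1.52)(8.314)(371) ln(59.3/23.5) = 4688 × 0.9256 = 4340 J.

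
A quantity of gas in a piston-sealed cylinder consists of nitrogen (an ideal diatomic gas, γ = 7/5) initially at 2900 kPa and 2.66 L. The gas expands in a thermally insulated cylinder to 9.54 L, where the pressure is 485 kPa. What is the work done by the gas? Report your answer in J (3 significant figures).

Adiabatic: W = (P₁V₁ − P₂V₂)/(γ − 1) with γ = 7/5.
P₁V₁ = 7714 J, P₂V₂ = 4627 J.
W = (7714 − 4627) / 0.4 = 7718 J.

W ≈ 7720 J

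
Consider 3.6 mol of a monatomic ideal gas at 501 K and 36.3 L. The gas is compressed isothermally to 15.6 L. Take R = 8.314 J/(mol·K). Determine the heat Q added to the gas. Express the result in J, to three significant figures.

Q ≈ -12700 J

Isothermal ⇒ ΔU = 0, so Q = W = nRT ln(V₂/V₁).
Q = (3.6)(8.314)(501) ln(15.6/36.3) = 14995 × -0.8445 = -12664 J.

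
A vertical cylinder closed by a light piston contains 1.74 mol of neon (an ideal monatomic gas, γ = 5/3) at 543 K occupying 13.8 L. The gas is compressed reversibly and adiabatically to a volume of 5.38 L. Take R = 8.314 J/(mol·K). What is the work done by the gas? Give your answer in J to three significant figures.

Adiabatic: TV^(γ−1) = const with γ = 5/3.
T₂ = T₁ (V₁/V₂)^(γ−1) = 543 × (13.8/5.38)^0.667 = 543 × 1.874 = 1017 K.
W_by = nCᵥ(T₁ − T₂) = (1.74)(12.47)(543 − 1017) = -10296 J.

W ≈ -10300 J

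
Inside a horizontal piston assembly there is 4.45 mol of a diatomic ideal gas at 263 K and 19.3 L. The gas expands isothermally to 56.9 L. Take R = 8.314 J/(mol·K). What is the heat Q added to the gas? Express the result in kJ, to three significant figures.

Isothermal ⇒ ΔU = 0, so Q = W = nRT ln(V₂/V₁).
Q = (4.45)(8.314)(263) ln(56.9/19.3) = 9730 × 1.081 = 10520 J.

Q ≈ 10.5 kJ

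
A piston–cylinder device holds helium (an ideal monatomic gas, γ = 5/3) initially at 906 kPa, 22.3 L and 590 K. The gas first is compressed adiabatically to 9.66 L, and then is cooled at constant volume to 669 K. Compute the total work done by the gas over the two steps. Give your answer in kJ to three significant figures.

W_total ≈ -22.6 kJ

Step 1 (adiabatic): W = (P₁V₁ − P₂V₂)/(γ−1) = (20204 − 35290)/0.667 = -22629 J.
Step 2 (isochoric): W = 0 (constant volume).
W_total = -22629 + 0 = -22629 J.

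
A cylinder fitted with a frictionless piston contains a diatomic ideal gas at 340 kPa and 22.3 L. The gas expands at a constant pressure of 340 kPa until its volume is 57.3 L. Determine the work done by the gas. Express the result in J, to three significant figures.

Isobaric: W = P ΔV.
W = (340 kPa)(57.3 − 22.3 L) = (340)(35) = 11900 J.

W ≈ 11900 J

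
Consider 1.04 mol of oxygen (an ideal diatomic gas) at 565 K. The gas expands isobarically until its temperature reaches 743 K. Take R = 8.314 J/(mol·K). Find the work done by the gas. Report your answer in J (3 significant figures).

W ≈ 1540 J

Isobaric: W = P ΔV = nR ΔT.
W = (1.04)(8.314)(743 − 565) = 1539 J.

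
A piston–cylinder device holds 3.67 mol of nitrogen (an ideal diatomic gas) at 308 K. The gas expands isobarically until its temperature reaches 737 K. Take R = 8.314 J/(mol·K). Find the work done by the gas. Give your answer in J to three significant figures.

W ≈ 13100 J

Isobaric: W = P ΔV = nR ΔT.
W = (3.67)(8.314)(737 − 308) = 13090 J.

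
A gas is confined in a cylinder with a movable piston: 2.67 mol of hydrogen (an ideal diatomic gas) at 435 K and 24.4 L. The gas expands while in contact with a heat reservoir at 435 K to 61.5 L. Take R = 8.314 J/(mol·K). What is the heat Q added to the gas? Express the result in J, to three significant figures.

Isothermal ⇒ ΔU = 0, so Q = W = nRT ln(V₂/V₁).
Q = (2.67)(8.314)(435) ln(61.5/24.4) = 9656 × 0.9245 = 8927 J.

Q ≈ 8930 J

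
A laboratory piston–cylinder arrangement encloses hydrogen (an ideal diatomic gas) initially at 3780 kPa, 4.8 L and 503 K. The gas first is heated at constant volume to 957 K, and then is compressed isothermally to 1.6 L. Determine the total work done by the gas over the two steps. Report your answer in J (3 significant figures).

Step 1 (isochoric): W = 0 (constant volume).
After step 1: P = 7192 kPa (V unchanged).
Step 2 (isothermal): W = P₁V₁ ln(V₂/V₁) = (34520) ln(1.6/4.8) = -37925 J.
W_total = 0 − 37925 = -37925 J.

W_total ≈ -37900 J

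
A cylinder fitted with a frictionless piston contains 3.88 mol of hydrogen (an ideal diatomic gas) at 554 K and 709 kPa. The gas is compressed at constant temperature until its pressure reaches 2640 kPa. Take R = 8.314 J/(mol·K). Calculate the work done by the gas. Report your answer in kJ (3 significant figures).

Isothermal process: W = nRT ln(V₂/V₁) = nRT ln(P₁/P₂).
W = (3.88)(8.314)(554) × ln(709/2640)
  = 17871 × ln(0.2686) = 17871 × -1.315
W_by_gas = -23495 J.

W ≈ -23.5 kJ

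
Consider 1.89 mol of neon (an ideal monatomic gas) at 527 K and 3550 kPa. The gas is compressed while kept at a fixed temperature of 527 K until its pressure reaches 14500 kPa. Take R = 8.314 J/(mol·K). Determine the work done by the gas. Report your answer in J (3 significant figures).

Isothermal process: W = nRT ln(V₂/V₁) = nRT ln(P₁/P₂).
W = (1.89)(8.314)(527) × ln(3550/14500)
  = 8281 × ln(0.2448) = 8281 × -1.407
W_by_gas = -11653 J.

W ≈ -11700 J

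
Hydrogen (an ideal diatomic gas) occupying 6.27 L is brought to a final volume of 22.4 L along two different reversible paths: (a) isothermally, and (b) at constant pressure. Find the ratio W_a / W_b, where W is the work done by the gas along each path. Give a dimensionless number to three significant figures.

W_a / W_b ≈ 0.495

Path (a) isothermal: W = P₁V₁ ln(V₂/V₁) → W_a/(P₁V₁) = 1.273.
Path (b) isobaric: W = P₁(V₂ − V₁) → W_b/(P₁V₁) = 2.573.
W_a / W_b = 1.273 / 2.573 = 0.4949.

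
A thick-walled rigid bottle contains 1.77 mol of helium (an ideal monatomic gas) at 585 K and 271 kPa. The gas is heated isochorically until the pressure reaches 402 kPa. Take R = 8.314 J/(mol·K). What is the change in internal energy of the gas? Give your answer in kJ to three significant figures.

Constant volume ⇒ W = 0, so Q = ΔU = nCᵥΔT with Cᵥ = 3R/2 = 12.47 J/(mol·K).
At constant V, T₂/T₁ = P₂/P₁ ⇒ ΔT = T₁(P₂/P₁ − 1) = 585·(402/271 − 1) = 282.8 K.
ΔU = (1.77)(12.47)(282.8) = 6242 J.

ΔU ≈ 6.24 kJ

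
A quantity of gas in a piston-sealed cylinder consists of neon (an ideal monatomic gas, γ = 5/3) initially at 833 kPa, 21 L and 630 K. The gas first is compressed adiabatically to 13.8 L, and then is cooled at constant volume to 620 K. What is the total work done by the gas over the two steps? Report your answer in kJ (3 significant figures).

W_total ≈ -8.48 kJ

Step 1 (adiabatic): W = (P₁V₁ − P₂V₂)/(γ−1) = (17493 − 23143)/0.667 = -8475 J.
Step 2 (isochoric): W = 0 (constant volume).
W_total = -8475 + 0 = -8475 J.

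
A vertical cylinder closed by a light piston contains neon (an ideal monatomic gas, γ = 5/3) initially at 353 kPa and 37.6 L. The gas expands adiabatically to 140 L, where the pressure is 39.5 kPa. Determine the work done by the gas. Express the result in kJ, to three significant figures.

W ≈ 11.6 kJ

Adiabatic: W = (P₁V₁ − P₂V₂)/(γ − 1) with γ = 5/3.
P₁V₁ = 13273 J, P₂V₂ = 5530 J.
W = (13273 − 5530) / 0.6667 = 11614 J.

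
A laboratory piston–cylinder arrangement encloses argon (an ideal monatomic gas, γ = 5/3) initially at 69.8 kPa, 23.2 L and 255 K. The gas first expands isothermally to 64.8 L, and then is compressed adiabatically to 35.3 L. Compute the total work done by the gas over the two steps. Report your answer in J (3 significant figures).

Step 1 (isothermal): W = P₁V₁ ln(V₂/V₁) = (1619) ln(64.8/23.2) = 1663 J.
After step 1: P = 24.99 kPa, V = 64.8 L, T = 255 K.
Step 2 (adiabatic): W = (P₁V₁ − P₂V₂)/(γ−1) = (1619 − 2428)/0.667 = -1213 J.
W_total = 1663 − 1213 = 450.7 J.

W_total ≈ 451 J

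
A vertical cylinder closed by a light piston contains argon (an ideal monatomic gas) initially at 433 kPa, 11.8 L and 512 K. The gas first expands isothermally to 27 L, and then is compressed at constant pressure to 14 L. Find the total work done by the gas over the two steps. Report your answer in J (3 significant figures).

Step 1 (isothermal): W = P₁V₁ ln(V₂/V₁) = (5109) ln(27/11.8) = 4229 J.
After step 1: P = 189.2 kPa, V = 27 L, T = 512 K.
Step 2 (isobaric): W = PΔV = (189.2 kPa)(14 − 27 L) = -2460 J.
W_total = 4229 − 2460 = 1769 J.

W_total ≈ 1770 J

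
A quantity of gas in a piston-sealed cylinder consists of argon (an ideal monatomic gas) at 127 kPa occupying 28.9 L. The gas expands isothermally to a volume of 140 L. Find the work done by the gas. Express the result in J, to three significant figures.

W ≈ 5790 J

Isothermal: W = nRT ln(V₂/V₁) = P₁V₁ ln(V₂/V₁).
P₁V₁ = (127 kPa)(28.9 L) = 3670 J.
W = 3670 × ln(140/28.9) = 3670 × 1.578
W_by_gas = 5791 J.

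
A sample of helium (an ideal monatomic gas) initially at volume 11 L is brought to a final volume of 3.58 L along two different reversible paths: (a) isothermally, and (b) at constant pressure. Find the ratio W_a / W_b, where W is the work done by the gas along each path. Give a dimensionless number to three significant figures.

W_a / W_b ≈ 1.66

Path (a) isothermal: W = P₁V₁ ln(V₂/V₁) → W_a/(P₁V₁) = -1.123.
Path (b) isobaric: W = P₁(V₂ − V₁) → W_b/(P₁V₁) = -0.6745.
W_a / W_b = -1.123 / -0.6745 = 1.664.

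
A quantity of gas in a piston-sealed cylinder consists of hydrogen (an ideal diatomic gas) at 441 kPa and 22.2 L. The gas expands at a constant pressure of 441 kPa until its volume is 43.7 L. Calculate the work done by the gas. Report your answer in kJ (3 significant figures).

W ≈ 9.48 kJ

Isobaric: W = P ΔV.
W = (441 kPa)(43.7 − 22.2 L) = (441)(21.5) = 9482 J.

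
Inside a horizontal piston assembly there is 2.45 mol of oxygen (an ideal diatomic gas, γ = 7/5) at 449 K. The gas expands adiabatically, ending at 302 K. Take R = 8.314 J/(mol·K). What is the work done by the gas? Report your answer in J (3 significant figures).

W ≈ 7490 J

Adiabatic ⇒ Q = 0, so W_by = −ΔU = nCᵥ(T₁ − T₂).
Cᵥ = 5R/2 = 20.79 J/(mol·K).
W = (2.45)(20.79)(449 − 302) = 7486 J.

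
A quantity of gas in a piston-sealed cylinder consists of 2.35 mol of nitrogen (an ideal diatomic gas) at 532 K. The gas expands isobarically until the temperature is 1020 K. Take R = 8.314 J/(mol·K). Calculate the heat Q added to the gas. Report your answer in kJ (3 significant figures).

Q ≈ 33.4 kJ

Isobaric: W = nRΔT = (2.35)(8.314)(488) = 9534 J.
ΔU = nCᵥΔT with Cᵥ = 5R/2: ΔU = (2.35)(20.79)(488) = 23836 J.
Q = ΔU + W = 23836 + 9534 = 33371 J.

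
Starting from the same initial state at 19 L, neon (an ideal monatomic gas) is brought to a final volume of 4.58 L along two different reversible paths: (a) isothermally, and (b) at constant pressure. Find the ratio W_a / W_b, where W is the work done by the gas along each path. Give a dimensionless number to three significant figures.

Path (a) isothermal: W = P₁V₁ ln(V₂/V₁) → W_a/(P₁V₁) = -1.423.
Path (b) isobaric: W = P₁(V₂ − V₁) → W_b/(P₁V₁) = -0.7589.
W_a / W_b = -1.423 / -0.7589 = 1.875.

W_a / W_b ≈ 1.87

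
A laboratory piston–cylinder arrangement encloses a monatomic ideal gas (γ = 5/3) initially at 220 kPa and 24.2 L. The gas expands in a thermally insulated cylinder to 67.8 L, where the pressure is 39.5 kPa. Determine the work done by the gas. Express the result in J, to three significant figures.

Adiabatic: W = (P₁V₁ − P₂V₂)/(γ − 1) with γ = 5/3.
P₁V₁ = 5324 J, P₂V₂ = 2678 J.
W = (5324 − 2678) / 0.6667 = 3969 J.

W ≈ 3970 J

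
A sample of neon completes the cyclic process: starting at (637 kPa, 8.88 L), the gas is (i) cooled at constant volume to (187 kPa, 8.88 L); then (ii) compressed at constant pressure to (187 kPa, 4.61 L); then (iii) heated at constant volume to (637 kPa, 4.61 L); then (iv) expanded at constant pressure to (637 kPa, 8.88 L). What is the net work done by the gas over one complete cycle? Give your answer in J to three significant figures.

W_net ≈ 1920 J

Constant-volume legs do no work.
W(ii) = (187)(4.61 − 8.88) = -798.5 J; W(iv) = (637)(8.88 − 4.61) = 2720 J.
W_net = -798.5 + 2720 = 1922 J (the clockwise enclosed area).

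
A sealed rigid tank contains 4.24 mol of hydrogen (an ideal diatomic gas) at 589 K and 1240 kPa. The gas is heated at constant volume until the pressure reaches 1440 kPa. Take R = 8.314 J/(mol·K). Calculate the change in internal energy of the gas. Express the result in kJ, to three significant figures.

ΔU ≈ 8.37 kJ

Constant volume ⇒ W = 0, so Q = ΔU = nCᵥΔT with Cᵥ = 5R/2 = 20.79 J/(mol·K).
At constant V, T₂/T₁ = P₂/P₁ ⇒ ΔT = T₁(P₂/P₁ − 1) = 589·(1440/1240 − 1) = 95 K.
ΔU = (4.24)(20.79)(95) = 8372 J.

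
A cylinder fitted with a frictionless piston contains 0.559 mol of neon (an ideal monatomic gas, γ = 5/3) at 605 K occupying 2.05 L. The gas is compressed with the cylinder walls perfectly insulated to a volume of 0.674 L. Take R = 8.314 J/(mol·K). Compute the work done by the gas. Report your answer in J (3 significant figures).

Adiabatic: TV^(γ−1) = const with γ = 5/3.
T₂ = T₁ (V₁/V₂)^(γ−1) = 605 × (2.05/0.674)^0.667 = 605 × 2.099 = 1270 K.
W_by = nCᵥ(T₁ − T₂) = (0.559)(12.47)(605 − 1270) = -4636 J.

W ≈ -4640 J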